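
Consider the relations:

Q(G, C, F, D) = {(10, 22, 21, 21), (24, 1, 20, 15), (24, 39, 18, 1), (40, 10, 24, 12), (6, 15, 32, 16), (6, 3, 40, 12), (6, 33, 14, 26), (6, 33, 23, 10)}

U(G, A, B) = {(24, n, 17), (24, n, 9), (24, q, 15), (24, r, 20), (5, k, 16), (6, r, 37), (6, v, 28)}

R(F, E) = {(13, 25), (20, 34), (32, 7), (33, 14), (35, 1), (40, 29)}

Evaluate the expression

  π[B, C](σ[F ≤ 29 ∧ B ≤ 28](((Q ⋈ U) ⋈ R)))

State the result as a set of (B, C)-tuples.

Natural join on G: {(24, 1, 20, 15, n, 17), (24, 1, 20, 15, n, 9), (24, 1, 20, 15, q, 15), (24, 1, 20, 15, r, 20), (24, 39, 18, 1, n, 17), (24, 39, 18, 1, n, 9), (24, 39, 18, 1, q, 15), (24, 39, 18, 1, r, 20), (6, 15, 32, 16, r, 37), (6, 15, 32, 16, v, 28), (6, 3, 40, 12, r, 37), (6, 3, 40, 12, v, 28), (6, 33, 14, 26, r, 37), (6, 33, 14, 26, v, 28), (6, 33, 23, 10, r, 37), (6, 33, 23, 10, v, 28)}
Natural join on F: {(24, 1, 20, 15, n, 17, 34), (24, 1, 20, 15, n, 9, 34), (24, 1, 20, 15, q, 15, 34), (24, 1, 20, 15, r, 20, 34), (6, 15, 32, 16, r, 37, 7), (6, 15, 32, 16, v, 28, 7), (6, 3, 40, 12, r, 37, 29), (6, 3, 40, 12, v, 28, 29)}
Filtering on F ≤ 29 ∧ B ≤ 28 leaves {(24, 1, 20, 15, n, 17, 34), (24, 1, 20, 15, n, 9, 34), (24, 1, 20, 15, q, 15, 34), (24, 1, 20, 15, r, 20, 34)}.
π_{B, C} gives {(15, 1), (17, 1), (20, 1), (9, 1)}.

{(15, 1), (17, 1), (20, 1), (9, 1)}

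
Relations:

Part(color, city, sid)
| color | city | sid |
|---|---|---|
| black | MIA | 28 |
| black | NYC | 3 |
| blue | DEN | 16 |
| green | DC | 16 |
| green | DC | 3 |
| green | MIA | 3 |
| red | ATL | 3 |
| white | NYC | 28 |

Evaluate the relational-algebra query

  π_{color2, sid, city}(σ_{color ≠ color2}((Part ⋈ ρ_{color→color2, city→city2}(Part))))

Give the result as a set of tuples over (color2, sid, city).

{(black, 28, NYC), (black, 3, ATL), (black, 3, DC), (black, 3, MIA), (blue, 16, DC), (green, 16, DEN), (green, 3, ATL), (green, 3, NYC), (red, 3, DC), (red, 3, MIA), (red, 3, NYC), (white, 28, MIA)}

ρ[color→color2, city→city2]: schema becomes (color2, city2, sid); tuples unchanged.
Part ⋈ ρ_{color→color2, city→city2}(Part) (natural join on sid): {(black, MIA, 28, black, MIA), (black, MIA, 28, white, NYC), (black, NYC, 3, black, NYC), (black, NYC, 3, green, DC), (black, NYC, 3, green, MIA), (black, NYC, 3, red, ATL), (blue, DEN, 16, blue, DEN), (blue, DEN, 16, green, DC), (green, DC, 16, blue, DEN), (green, DC, 16, green, DC), (green, DC, 3, black, NYC), (green, DC, 3, green, DC), (green, DC, 3, green, MIA), (green, DC, 3, red, ATL), (green, MIA, 3, black, NYC), (green, MIA, 3, green, DC), (green, MIA, 3, green, MIA), (green, MIA, 3, red, ATL), (red, ATL, 3, black, NYC), (red, ATL, 3, green, DC), (red, ATL, 3, green, MIA), (red, ATL, 3, red, ATL), (white, NYC, 28, black, MIA), (white, NYC, 28, white, NYC)}
Selection color ≠ color2: {(black, MIA, 28, white, NYC), (black, NYC, 3, green, DC), (black, NYC, 3, green, MIA), (black, NYC, 3, red, ATL), (blue, DEN, 16, green, DC), (green, DC, 16, blue, DEN), (green, DC, 3, black, NYC), (green, DC, 3, red, ATL), (green, MIA, 3, black, NYC), (green, MIA, 3, red, ATL), (red, ATL, 3, black, NYC), (red, ATL, 3, green, DC), (red, ATL, 3, green, MIA), (white, NYC, 28, black, MIA)}
π_{color2, sid, city} gives {(black, 28, NYC), (black, 3, ATL), (black, 3, DC), (black, 3, MIA), (blue, 16, DC), (green, 16, DEN), (green, 3, ATL), (green, 3, NYC), (red, 3, DC), (red, 3, MIA), (red, 3, NYC), (white, 28, MIA)} (2 duplicate(s) eliminated).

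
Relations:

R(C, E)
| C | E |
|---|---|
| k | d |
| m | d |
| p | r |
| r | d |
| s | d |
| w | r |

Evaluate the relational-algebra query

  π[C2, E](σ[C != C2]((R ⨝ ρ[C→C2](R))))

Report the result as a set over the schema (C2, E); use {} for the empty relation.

{(k, d), (m, d), (p, r), (r, d), (s, d), (w, r)}

ρ[C→C2]: schema becomes (C2, E); tuples unchanged.
R ⋈ ρ[C→C2](R) (natural join on E): {(k, d, k), (k, d, m), (k, d, r), (k, d, s), (m, d, k), (m, d, m), (m, d, r), (m, d, s), (p, r, p), (p, r, w), (r, d, k), (r, d, m), (r, d, r), (r, d, s), (s, d, k), (s, d, m), (s, d, r), (s, d, s), (w, r, p), (w, r, w)}
Selection C != C2: {(k, d, m), (k, d, r), (k, d, s), (m, d, k), (m, d, r), (m, d, s), (p, r, w), (r, d, k), (r, d, m), (r, d, s), (s, d, k), (s, d, m), (s, d, r), (w, r, p)}
π[C2, E]: project onto (C2, E) (8 duplicate(s) eliminated) → {(k, d), (m, d), (p, r), (r, d), (s, d), (w, r)}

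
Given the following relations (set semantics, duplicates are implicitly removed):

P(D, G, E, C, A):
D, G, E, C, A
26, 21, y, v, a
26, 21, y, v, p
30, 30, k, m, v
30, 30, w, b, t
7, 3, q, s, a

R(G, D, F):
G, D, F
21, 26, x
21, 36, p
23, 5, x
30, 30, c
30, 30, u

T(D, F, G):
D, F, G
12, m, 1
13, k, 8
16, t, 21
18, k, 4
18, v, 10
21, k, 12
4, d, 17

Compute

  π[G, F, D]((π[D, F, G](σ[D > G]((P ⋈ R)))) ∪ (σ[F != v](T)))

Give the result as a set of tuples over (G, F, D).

{(1, m, 12), (12, k, 21), (17, d, 4), (21, t, 16), (21, x, 26), (4, k, 18), (8, k, 13)}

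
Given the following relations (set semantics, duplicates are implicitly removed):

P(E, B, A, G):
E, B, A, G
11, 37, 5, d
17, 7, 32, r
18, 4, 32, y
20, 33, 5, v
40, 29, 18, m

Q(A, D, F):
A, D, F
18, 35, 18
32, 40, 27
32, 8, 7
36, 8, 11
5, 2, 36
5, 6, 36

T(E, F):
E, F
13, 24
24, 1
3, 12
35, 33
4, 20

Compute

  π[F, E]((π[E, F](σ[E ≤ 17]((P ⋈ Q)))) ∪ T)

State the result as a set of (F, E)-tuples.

{(1, 24), (12, 3), (20, 4), (24, 13), (27, 17), (33, 35), (36, 11), (7, 17)}

P ⋈ Q (natural join on A): {(11, 37, 5, d, 2, 36), (11, 37, 5, d, 6, 36), (17, 7, 32, r, 40, 27), (17, 7, 32, r, 8, 7), (18, 4, 32, y, 40, 27), (18, 4, 32, y, 8, 7), (20, 33, 5, v, 2, 36), (20, 33, 5, v, 6, 36), (40, 29, 18, m, 35, 18)}
σ[E ≤ 17]: keep tuples satisfying E ≤ 17 → {(11, 37, 5, d, 2, 36), (11, 37, 5, d, 6, 36), (17, 7, 32, r, 40, 27), (17, 7, 32, r, 8, 7)}
π_{E, F} gives {(11, 36), (17, 27), (17, 7)} (1 duplicate(s) eliminated).
Taking the union: {(11, 36), (13, 24), (17, 27), (17, 7), (24, 1), (3, 12), (35, 33), (4, 20)}
π_{F, E} gives {(1, 24), (12, 3), (20, 4), (24, 13), (27, 17), (33, 35), (36, 11), (7, 17)}.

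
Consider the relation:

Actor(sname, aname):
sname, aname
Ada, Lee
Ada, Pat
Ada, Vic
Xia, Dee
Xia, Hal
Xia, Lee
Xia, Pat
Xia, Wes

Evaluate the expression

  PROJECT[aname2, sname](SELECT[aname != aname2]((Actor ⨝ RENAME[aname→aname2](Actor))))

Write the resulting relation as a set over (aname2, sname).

ρ[aname→aname2]: schema becomes (sname, aname2); tuples unchanged.
Natural join on sname: {(Ada, Lee, Lee), (Ada, Lee, Pat), (Ada, Lee, Vic), (Ada, Pat, Lee), (Ada, Pat, Pat), (Ada, Pat, Vic), (Ada, Vic, Lee), (Ada, Vic, Pat), (Ada, Vic, Vic), (Xia, Dee, Dee), (Xia, Dee, Hal), (Xia, Dee, Lee), (Xia, Dee, Pat), (Xia, Dee, Wes), (Xia, Hal, Dee), (Xia, Hal, Hal), (Xia, Hal, Lee), (Xia, Hal, Pat), (Xia, Hal, Wes), (Xia, Lee, Dee), (Xia, Lee, Hal), (Xia, Lee, Lee), (Xia, Lee, Pat), (Xia, Lee, Wes), (Xia, Pat, Dee), (Xia, Pat, Hal), (Xia, Pat, Lee), (Xia, Pat, Pat), (Xia, Pat, Wes), (Xia, Wes, Dee), (Xia, Wes, Hal), (Xia, Wes, Lee), (Xia, Wes, Pat), (Xia, Wes, Wes)}
Apply σ_{aname != aname2}; surviving tuples: {(Ada, Lee, Pat), (Ada, Lee, Vic), (Ada, Pat, Lee), (Ada, Pat, Vic), (Ada, Vic, Lee), (Ada, Vic, Pat), (Xia, Dee, Hal), (Xia, Dee, Lee), (Xia, Dee, Pat), (Xia, Dee, Wes), (Xia, Hal, Dee), (Xia, Hal, Lee), (Xia, Hal, Pat), (Xia, Hal, Wes), (Xia, Lee, Dee), (Xia, Lee, Hal), (Xia, Lee, Pat), (Xia, Lee, Wes), (Xia, Pat, Dee), (Xia, Pat, Hal), (Xia, Pat, Lee), (Xia, Pat, Wes), (Xia, Wes, Dee), (Xia, Wes, Hal), (Xia, Wes, Lee), (Xia, Wes, Pat)}
Projecting to aname2, sname (18 duplicate(s) eliminated): {(Dee, Xia), (Hal, Xia), (Lee, Ada), (Lee, Xia), (Pat, Ada), (Pat, Xia), (Vic, Ada), (Wes, Xia)}

{(Dee, Xia), (Hal, Xia), (Lee, Ada), (Lee, Xia), (Pat, Ada), (Pat, Xia), (Vic, Ada), (Wes, Xia)}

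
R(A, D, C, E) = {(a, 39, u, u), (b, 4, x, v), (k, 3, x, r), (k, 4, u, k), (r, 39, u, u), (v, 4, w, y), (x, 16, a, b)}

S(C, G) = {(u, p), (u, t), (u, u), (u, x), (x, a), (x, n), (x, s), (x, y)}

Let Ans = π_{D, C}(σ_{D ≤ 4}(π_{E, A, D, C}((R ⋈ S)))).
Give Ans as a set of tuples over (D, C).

{(3, x), (4, u), (4, x)}

R ⋈ S (natural join on C): {(a, 39, u, u, p), (a, 39, u, u, t), (a, 39, u, u, u), (a, 39, u, u, x), (b, 4, x, v, a), (b, 4, x, v, n), (b, 4, x, v, s), (b, 4, x, v, y), (k, 3, x, r, a), (k, 3, x, r, n), (k, 3, x, r, s), (k, 3, x, r, y), (k, 4, u, k, p), (k, 4, u, k, t), (k, 4, u, k, u), (k, 4, u, k, x), (r, 39, u, u, p), (r, 39, u, u, t), (r, 39, u, u, u), (r, 39, u, u, x)}
π_{E, A, D, C} gives {(k, k, 4, u), (r, k, 3, x), (u, a, 39, u), (u, r, 39, u), (v, b, 4, x)} (15 duplicate(s) eliminated).
Filtering on D ≤ 4 leaves {(k, k, 4, u), (r, k, 3, x), (v, b, 4, x)}.
π_{D, C} gives {(3, x), (4, u), (4, x)}.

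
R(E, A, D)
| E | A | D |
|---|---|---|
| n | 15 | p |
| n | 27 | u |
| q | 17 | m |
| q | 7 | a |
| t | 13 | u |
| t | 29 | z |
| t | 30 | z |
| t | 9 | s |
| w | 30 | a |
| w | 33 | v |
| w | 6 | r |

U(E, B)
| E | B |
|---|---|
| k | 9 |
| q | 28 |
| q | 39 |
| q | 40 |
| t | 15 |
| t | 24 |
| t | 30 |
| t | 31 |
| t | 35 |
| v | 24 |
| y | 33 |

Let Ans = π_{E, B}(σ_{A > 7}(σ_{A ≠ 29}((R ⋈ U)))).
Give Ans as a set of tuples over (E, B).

{(q, 28), (q, 39), (q, 40), (t, 15), (t, 24), (t, 30), (t, 31), (t, 35)}

Joining R and U on E yields {(q, 17, m, 28), (q, 17, m, 39), (q, 17, m, 40), (q, 7, a, 28), (q, 7, a, 39), (q, 7, a, 40), (t, 13, u, 15), (t, 13, u, 24), (t, 13, u, 30), (t, 13, u, 31), (t, 13, u, 35), (t, 29, z, 15), (t, 29, z, 24), (t, 29, z, 30), (t, 29, z, 31), (t, 29, z, 35), (t, 30, z, 15), (t, 30, z, 24), (t, 30, z, 30), (t, 30, z, 31), (t, 30, z, 35), (t, 9, s, 15), (t, 9, s, 24), (t, 9, s, 30), (t, 9, s, 31), (t, 9, s, 35)}.
Apply σ_{A ≠ 29}; surviving tuples: {(q, 17, m, 28), (q, 17, m, 39), (q, 17, m, 40), (q, 7, a, 28), (q, 7, a, 39), (q, 7, a, 40), (t, 13, u, 15), (t, 13, u, 24), (t, 13, u, 30), (t, 13, u, 31), (t, 13, u, 35), (t, 30, z, 15), (t, 30, z, 24), (t, 30, z, 30), (t, 30, z, 31), (t, 30, z, 35), (t, 9, s, 15), (t, 9, s, 24), (t, 9, s, 30), (t, 9, s, 31), (t, 9, s, 35)}
Apply σ_{A > 7}; surviving tuples: {(q, 17, m, 28), (q, 17, m, 39), (q, 17, m, 40), (t, 13, u, 15), (t, 13, u, 24), (t, 13, u, 30), (t, 13, u, 31), (t, 13, u, 35), (t, 30, z, 15), (t, 30, z, 24), (t, 30, z, 30), (t, 30, z, 31), (t, 30, z, 35), (t, 9, s, 15), (t, 9, s, 24), (t, 9, s, 30), (t, 9, s, 31), (t, 9, s, 35)}
Projecting to E, B (10 duplicate(s) eliminated): {(q, 28), (q, 39), (q, 40), (t, 15), (t, 24), (t, 30), (t, 31), (t, 35)}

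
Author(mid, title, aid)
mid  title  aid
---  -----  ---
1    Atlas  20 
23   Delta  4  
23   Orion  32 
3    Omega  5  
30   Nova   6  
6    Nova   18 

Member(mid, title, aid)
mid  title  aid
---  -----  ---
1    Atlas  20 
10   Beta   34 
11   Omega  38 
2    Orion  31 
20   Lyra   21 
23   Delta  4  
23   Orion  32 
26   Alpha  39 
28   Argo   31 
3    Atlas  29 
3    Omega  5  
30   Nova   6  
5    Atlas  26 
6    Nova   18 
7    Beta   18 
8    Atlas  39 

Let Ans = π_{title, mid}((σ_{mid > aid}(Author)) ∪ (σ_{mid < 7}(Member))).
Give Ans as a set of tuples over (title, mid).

Apply σ_{mid > aid}; surviving tuples: {(23, Delta, 4), (30, Nova, 6)}
Apply σ_{mid < 7}; surviving tuples: {(1, Atlas, 20), (2, Orion, 31), (3, Atlas, 29), (3, Omega, 5), (5, Atlas, 26), (6, Nova, 18)}
Taking the union: {(1, Atlas, 20), (2, Orion, 31), (23, Delta, 4), (3, Atlas, 29), (3, Omega, 5), (30, Nova, 6), (5, Atlas, 26), (6, Nova, 18)}
Projecting to title, mid: {(Atlas, 1), (Atlas, 3), (Atlas, 5), (Delta, 23), (Nova, 30), (Nova, 6), (Omega, 3), (Orion, 2)}

{(Atlas, 1), (Atlas, 3), (Atlas, 5), (Delta, 23), (Nova, 30), (Nova, 6), (Omega, 3), (Orion, 2)}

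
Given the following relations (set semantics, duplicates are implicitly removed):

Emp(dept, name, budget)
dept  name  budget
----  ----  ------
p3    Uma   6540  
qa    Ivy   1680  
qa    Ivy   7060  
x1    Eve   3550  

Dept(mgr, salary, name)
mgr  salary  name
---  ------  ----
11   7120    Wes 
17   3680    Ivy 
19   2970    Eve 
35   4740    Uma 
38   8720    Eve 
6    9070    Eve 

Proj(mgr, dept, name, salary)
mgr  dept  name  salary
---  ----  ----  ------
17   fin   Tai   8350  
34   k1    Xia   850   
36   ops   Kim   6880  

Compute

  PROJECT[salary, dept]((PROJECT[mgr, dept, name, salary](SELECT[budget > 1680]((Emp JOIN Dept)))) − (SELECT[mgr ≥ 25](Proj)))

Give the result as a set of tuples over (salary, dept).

Emp ⋈ Dept (natural join on name): {(p3, Uma, 6540, 35, 4740), (qa, Ivy, 1680, 17, 3680), (qa, Ivy, 7060, 17, 3680), (x1, Eve, 3550, 19, 2970), (x1, Eve, 3550, 38, 8720), (x1, Eve, 3550, 6, 9070)}
σ[budget > 1680]: keep tuples satisfying budget > 1680 → {(p3, Uma, 6540, 35, 4740), (qa, Ivy, 7060, 17, 3680), (x1, Eve, 3550, 19, 2970), (x1, Eve, 3550, 38, 8720), (x1, Eve, 3550, 6, 9070)}
π_{mgr, dept, name, salary} gives {(17, qa, Ivy, 3680), (19, x1, Eve, 2970), (35, p3, Uma, 4740), (38, x1, Eve, 8720), (6, x1, Eve, 9070)}.
σ[mgr ≥ 25]: keep tuples satisfying mgr ≥ 25 → {(34, k1, Xia, 850), (36, ops, Kim, 6880)}
Taking the difference: {(17, qa, Ivy, 3680), (19, x1, Eve, 2970), (35, p3, Uma, 4740), (38, x1, Eve, 8720), (6, x1, Eve, 9070)}
π_{salary, dept} gives {(2970, x1), (3680, qa), (4740, p3), (8720, x1), (9070, x1)}.

{(2970, x1), (3680, qa), (4740, p3), (8720, x1), (9070, x1)}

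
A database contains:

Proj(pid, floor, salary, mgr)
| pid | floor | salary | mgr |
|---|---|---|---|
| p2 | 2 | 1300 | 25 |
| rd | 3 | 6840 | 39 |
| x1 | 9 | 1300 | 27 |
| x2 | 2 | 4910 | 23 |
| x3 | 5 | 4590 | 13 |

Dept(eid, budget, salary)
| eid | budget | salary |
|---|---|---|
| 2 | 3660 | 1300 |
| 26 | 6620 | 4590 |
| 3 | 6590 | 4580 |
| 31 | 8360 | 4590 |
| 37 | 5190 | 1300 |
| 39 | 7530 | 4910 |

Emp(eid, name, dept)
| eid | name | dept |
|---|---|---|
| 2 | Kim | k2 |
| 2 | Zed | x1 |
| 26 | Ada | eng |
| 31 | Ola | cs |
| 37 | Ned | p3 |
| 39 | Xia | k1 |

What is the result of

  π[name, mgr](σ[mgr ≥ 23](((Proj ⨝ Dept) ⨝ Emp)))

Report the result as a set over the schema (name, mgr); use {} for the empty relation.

Joining Proj and Dept on salary yields {(p2, 2, 1300, 25, 2, 3660), (p2, 2, 1300, 25, 37, 5190), (x1, 9, 1300, 27, 2, 3660), (x1, 9, 1300, 27, 37, 5190), (x2, 2, 4910, 23, 39, 7530), (x3, 5, 4590, 13, 26, 6620), (x3, 5, 4590, 13, 31, 8360)}.
Joining (Proj ⨝ Dept) and Emp on eid yields {(p2, 2, 1300, 25, 2, 3660, Kim, k2), (p2, 2, 1300, 25, 2, 3660, Zed, x1), (p2, 2, 1300, 25, 37, 5190, Ned, p3), (x1, 9, 1300, 27, 2, 3660, Kim, k2), (x1, 9, 1300, 27, 2, 3660, Zed, x1), (x1, 9, 1300, 27, 37, 5190, Ned, p3), (x2, 2, 4910, 23, 39, 7530, Xia, k1), (x3, 5, 4590, 13, 26, 6620, Ada, eng), (x3, 5, 4590, 13, 31, 8360, Ola, cs)}.
Selection mgr ≥ 23: {(p2, 2, 1300, 25, 2, 3660, Kim, k2), (p2, 2, 1300, 25, 2, 3660, Zed, x1), (p2, 2, 1300, 25, 37, 5190, Ned, p3), (x1, 9, 1300, 27, 2, 3660, Kim, k2), (x1, 9, 1300, 27, 2, 3660, Zed, x1), (x1, 9, 1300, 27, 37, 5190, Ned, p3), (x2, 2, 4910, 23, 39, 7530, Xia, k1)}
Keep only column(s) name, mgr: {(Kim, 25), (Kim, 27), (Ned, 25), (Ned, 27), (Xia, 23), (Zed, 25), (Zed, 27)}

{(Kim, 25), (Kim, 27), (Ned, 25), (Ned, 27), (Xia, 23), (Zed, 25), (Zed, 27)}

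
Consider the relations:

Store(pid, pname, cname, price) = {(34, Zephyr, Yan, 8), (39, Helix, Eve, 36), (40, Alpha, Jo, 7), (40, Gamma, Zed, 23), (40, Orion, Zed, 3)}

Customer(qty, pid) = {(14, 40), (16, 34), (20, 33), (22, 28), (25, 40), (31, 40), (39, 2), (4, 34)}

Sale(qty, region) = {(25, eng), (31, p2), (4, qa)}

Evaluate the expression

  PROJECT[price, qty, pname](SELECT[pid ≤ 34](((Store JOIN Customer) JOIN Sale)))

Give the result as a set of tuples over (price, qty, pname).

Joining Store and Customer on pid yields {(34, Zephyr, Yan, 8, 16), (34, Zephyr, Yan, 8, 4), (40, Alpha, Jo, 7, 14), (40, Alpha, Jo, 7, 25), (40, Alpha, Jo, 7, 31), (40, Gamma, Zed, 23, 14), (40, Gamma, Zed, 23, 25), (40, Gamma, Zed, 23, 31), (40, Orion, Zed, 3, 14), (40, Orion, Zed, 3, 25), (40, Orion, Zed, 3, 31)}.
Joining (Store JOIN Customer) and Sale on qty yields {(34, Zephyr, Yan, 8, 4, qa), (40, Alpha, Jo, 7, 25, eng), (40, Alpha, Jo, 7, 31, p2), (40, Gamma, Zed, 23, 25, eng), (40, Gamma, Zed, 23, 31, p2), (40, Orion, Zed, 3, 25, eng), (40, Orion, Zed, 3, 31, p2)}.
Filtering on pid ≤ 34 leaves {(34, Zephyr, Yan, 8, 4, qa)}.
π[price, qty, pname]: project onto (price, qty, pname) → {(8, 4, Zephyr)}

{(8, 4, Zephyr)}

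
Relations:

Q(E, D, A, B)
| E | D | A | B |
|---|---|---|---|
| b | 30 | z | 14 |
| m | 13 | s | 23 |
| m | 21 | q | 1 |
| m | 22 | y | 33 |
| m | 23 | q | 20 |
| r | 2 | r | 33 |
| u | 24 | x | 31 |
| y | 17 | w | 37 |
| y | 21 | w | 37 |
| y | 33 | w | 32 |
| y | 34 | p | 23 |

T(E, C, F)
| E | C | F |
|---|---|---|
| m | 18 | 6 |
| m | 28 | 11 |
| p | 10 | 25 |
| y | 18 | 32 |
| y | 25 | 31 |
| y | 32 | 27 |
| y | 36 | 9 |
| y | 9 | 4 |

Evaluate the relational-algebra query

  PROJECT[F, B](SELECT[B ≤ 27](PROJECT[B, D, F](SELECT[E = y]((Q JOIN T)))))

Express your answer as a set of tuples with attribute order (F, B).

Q ⋈ T (natural join on E): {(m, 13, s, 23, 18, 6), (m, 13, s, 23, 28, 11), (m, 21, q, 1, 18, 6), (m, 21, q, 1, 28, 11), (m, 22, y, 33, 18, 6), (m, 22, y, 33, 28, 11), (m, 23, q, 20, 18, 6), (m, 23, q, 20, 28, 11), (y, 17, w, 37, 18, 32), (y, 17, w, 37, 25, 31), (y, 17, w, 37, 32, 27), (y, 17, w, 37, 36, 9), (y, 17, w, 37, 9, 4), (y, 21, w, 37, 18, 32), (y, 21, w, 37, 25, 31), (y, 21, w, 37, 32, 27), (y, 21, w, 37, 36, 9), (y, 21, w, 37, 9, 4), (y, 33, w, 32, 18, 32), (y, 33, w, 32, 25, 31), (y, 33, w, 32, 32, 27), (y, 33, w, 32, 36, 9), (y, 33, w, 32, 9, 4), (y, 34, p, 23, 18, 32), (y, 34, p, 23, 25, 31), (y, 34, p, 23, 32, 27), (y, 34, p, 23, 36, 9), (y, 34, p, 23, 9, 4)}
Selection E = y: {(y, 17, w, 37, 18, 32), (y, 17, w, 37, 25, 31), (y, 17, w, 37, 32, 27), (y, 17, w, 37, 36, 9), (y, 17, w, 37, 9, 4), (y, 21, w, 37, 18, 32), (y, 21, w, 37, 25, 31), (y, 21, w, 37, 32, 27), (y, 21, w, 37, 36, 9), (y, 21, w, 37, 9, 4), (y, 33, w, 32, 18, 32), (y, 33, w, 32, 25, 31), (y, 33, w, 32, 32, 27), (y, 33, w, 32, 36, 9), (y, 33, w, 32, 9, 4), (y, 34, p, 23, 18, 32), (y, 34, p, 23, 25, 31), (y, 34, p, 23, 32, 27), (y, 34, p, 23, 36, 9), (y, 34, p, 23, 9, 4)}
Projecting to B, D, F: {(23, 34, 27), (23, 34, 31), (23, 34, 32), (23, 34, 4), (23, 34, 9), (32, 33, 27), (32, 33, 31), (32, 33, 32), (32, 33, 4), (32, 33, 9), (37, 17, 27), (37, 17, 31), (37, 17, 32), (37, 17, 4), (37, 17, 9), (37, 21, 27), (37, 21, 31), (37, 21, 32), (37, 21, 4), (37, 21, 9)}
Selection B ≤ 27: {(23, 34, 27), (23, 34, 31), (23, 34, 32), (23, 34, 4), (23, 34, 9)}
Projecting to F, B: {(27, 23), (31, 23), (32, 23), (4, 23), (9, 23)}

{(27, 23), (31, 23), (32, 23), (4, 23), (9, 23)}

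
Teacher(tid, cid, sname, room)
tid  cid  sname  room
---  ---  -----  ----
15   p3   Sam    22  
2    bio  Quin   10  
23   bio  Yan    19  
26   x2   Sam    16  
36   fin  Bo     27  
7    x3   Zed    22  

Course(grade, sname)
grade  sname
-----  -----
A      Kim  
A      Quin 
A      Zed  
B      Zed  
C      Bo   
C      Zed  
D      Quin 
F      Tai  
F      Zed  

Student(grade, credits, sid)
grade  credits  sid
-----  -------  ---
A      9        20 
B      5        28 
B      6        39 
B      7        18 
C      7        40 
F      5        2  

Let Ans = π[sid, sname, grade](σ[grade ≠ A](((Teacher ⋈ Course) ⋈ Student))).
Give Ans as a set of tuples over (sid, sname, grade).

{(18, Zed, B), (2, Zed, F), (28, Zed, B), (39, Zed, B), (40, Bo, C), (40, Zed, C)}

Teacher ⋈ Course (natural join on sname): {(2, bio, Quin, 10, A), (2, bio, Quin, 10, D), (36, fin, Bo, 27, C), (7, x3, Zed, 22, A), (7, x3, Zed, 22, B), (7, x3, Zed, 22, C), (7, x3, Zed, 22, F)}
(Teacher ⋈ Course) ⋈ Student (natural join on grade): {(2, bio, Quin, 10, A, 9, 20), (36, fin, Bo, 27, C, 7, 40), (7, x3, Zed, 22, A, 9, 20), (7, x3, Zed, 22, B, 5, 28), (7, x3, Zed, 22, B, 6, 39), (7, x3, Zed, 22, B, 7, 18), (7, x3, Zed, 22, C, 7, 40), (7, x3, Zed, 22, F, 5, 2)}
σ[grade ≠ A]: keep tuples satisfying grade ≠ A → {(36, fin, Bo, 27, C, 7, 40), (7, x3, Zed, 22, B, 5, 28), (7, x3, Zed, 22, B, 6, 39), (7, x3, Zed, 22, B, 7, 18), (7, x3, Zed, 22, C, 7, 40), (7, x3, Zed, 22, F, 5, 2)}
Projecting to sid, sname, grade: {(18, Zed, B), (2, Zed, F), (28, Zed, B), (39, Zed, B), (40, Bo, C), (40, Zed, C)}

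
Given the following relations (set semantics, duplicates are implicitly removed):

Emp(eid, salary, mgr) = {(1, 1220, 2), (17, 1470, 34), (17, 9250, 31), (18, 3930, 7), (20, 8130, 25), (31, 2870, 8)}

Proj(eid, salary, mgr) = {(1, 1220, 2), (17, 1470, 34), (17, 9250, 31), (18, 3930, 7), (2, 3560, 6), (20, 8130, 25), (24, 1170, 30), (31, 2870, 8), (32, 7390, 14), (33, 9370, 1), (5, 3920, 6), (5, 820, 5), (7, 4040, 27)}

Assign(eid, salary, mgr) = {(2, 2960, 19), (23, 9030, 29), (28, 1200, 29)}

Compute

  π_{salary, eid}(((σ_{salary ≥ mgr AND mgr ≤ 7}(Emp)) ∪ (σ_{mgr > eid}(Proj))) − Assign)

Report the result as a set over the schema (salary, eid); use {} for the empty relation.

Selection salary ≥ mgr AND mgr ≤ 7: {(1, 1220, 2), (18, 3930, 7)}
Selection mgr > eid: {(1, 1220, 2), (17, 1470, 34), (17, 9250, 31), (2, 3560, 6), (20, 8130, 25), (24, 1170, 30), (5, 3920, 6), (7, 4040, 27)}
Set union of the two operands is {(1, 1220, 2), (17, 1470, 34), (17, 9250, 31), (18, 3930, 7), (2, 3560, 6), (20, 8130, 25), (24, 1170, 30), (5, 3920, 6), (7, 4040, 27)}.
Set difference of the two operands is {(1, 1220, 2), (17, 1470, 34), (17, 9250, 31), (18, 3930, 7), (2, 3560, 6), (20, 8130, 25), (24, 1170, 30), (5, 3920, 6), (7, 4040, 27)}.
Projecting to salary, eid: {(1170, 24), (1220, 1), (1470, 17), (3560, 2), (3920, 5), (3930, 18), (4040, 7), (8130, 20), (9250, 17)}

{(1170, 24), (1220, 1), (1470, 17), (3560, 2), (3920, 5), (3930, 18), (4040, 7), (8130, 20), (9250, 17)}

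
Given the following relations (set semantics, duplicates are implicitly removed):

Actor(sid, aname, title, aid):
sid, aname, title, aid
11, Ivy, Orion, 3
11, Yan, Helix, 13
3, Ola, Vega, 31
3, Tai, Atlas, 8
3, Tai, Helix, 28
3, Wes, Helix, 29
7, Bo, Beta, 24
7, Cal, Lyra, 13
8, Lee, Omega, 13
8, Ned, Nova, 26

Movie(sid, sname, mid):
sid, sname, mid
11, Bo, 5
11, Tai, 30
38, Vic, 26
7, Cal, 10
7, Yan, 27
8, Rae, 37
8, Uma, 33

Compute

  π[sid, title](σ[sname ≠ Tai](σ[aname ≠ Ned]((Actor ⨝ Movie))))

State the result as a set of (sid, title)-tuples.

Joining Actor and Movie on sid yields {(11, Ivy, Orion, 3, Bo, 5), (11, Ivy, Orion, 3, Tai, 30), (11, Yan, Helix, 13, Bo, 5), (11, Yan, Helix, 13, Tai, 30), (7, Bo, Beta, 24, Cal, 10), (7, Bo, Beta, 24, Yan, 27), (7, Cal, Lyra, 13, Cal, 10), (7, Cal, Lyra, 13, Yan, 27), (8, Lee, Omega, 13, Rae, 37), (8, Lee, Omega, 13, Uma, 33), (8, Ned, Nova, 26, Rae, 37), (8, Ned, Nova, 26, Uma, 33)}.
σ[aname ≠ Ned]: keep tuples satisfying aname ≠ Ned → {(11, Ivy, Orion, 3, Bo, 5), (11, Ivy, Orion, 3, Tai, 30), (11, Yan, Helix, 13, Bo, 5), (11, Yan, Helix, 13, Tai, 30), (7, Bo, Beta, 24, Cal, 10), (7, Bo, Beta, 24, Yan, 27), (7, Cal, Lyra, 13, Cal, 10), (7, Cal, Lyra, 13, Yan, 27), (8, Lee, Omega, 13, Rae, 37), (8, Lee, Omega, 13, Uma, 33)}
σ[sname ≠ Tai]: keep tuples satisfying sname ≠ Tai → {(11, Ivy, Orion, 3, Bo, 5), (11, Yan, Helix, 13, Bo, 5), (7, Bo, Beta, 24, Cal, 10), (7, Bo, Beta, 24, Yan, 27), (7, Cal, Lyra, 13, Cal, 10), (7, Cal, Lyra, 13, Yan, 27), (8, Lee, Omega, 13, Rae, 37), (8, Lee, Omega, 13, Uma, 33)}
π_{sid, title} gives {(11, Helix), (11, Orion), (7, Beta), (7, Lyra), (8, Omega)} (3 duplicate(s) eliminated).

{(11, Helix), (11, Orion), (7, Beta), (7, Lyra), (8, Omega)}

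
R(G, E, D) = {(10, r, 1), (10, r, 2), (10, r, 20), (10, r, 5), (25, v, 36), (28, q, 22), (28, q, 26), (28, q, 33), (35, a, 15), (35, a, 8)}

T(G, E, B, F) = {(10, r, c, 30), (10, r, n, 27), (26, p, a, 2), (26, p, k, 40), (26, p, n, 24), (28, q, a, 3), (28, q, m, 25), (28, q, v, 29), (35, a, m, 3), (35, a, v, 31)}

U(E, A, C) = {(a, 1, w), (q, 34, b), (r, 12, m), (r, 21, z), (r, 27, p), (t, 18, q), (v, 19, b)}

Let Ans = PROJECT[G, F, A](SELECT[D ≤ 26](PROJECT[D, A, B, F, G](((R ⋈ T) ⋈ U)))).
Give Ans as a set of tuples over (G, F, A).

{(10, 27, 12), (10, 27, 21), (10, 27, 27), (10, 30, 12), (10, 30, 21), (10, 30, 27), (28, 25, 34), (28, 29, 34), (28, 3, 34), (35, 3, 1), (35, 31, 1)}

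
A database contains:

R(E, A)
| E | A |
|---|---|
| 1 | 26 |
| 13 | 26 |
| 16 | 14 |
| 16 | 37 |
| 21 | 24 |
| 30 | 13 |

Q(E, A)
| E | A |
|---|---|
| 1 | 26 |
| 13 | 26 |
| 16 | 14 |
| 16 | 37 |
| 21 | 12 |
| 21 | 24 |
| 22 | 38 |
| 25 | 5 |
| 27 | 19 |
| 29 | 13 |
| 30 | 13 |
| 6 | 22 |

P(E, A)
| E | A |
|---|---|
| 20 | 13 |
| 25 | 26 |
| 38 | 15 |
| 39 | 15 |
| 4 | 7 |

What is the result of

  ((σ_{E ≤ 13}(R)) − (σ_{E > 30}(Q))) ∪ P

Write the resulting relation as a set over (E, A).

Apply σ_{E ≤ 13}; surviving tuples: {(1, 26), (13, 26)}
Apply σ_{E > 30}; surviving tuples: {}
Difference: {(1, 26), (13, 26)} with {} → {(1, 26), (13, 26)}
Union: {(1, 26), (13, 26)} with {(20, 13), (25, 26), (38, 15), (39, 15), (4, 7)} → {(1, 26), (13, 26), (20, 13), (25, 26), (38, 15), (39, 15), (4, 7)}

{(1, 26), (13, 26), (20, 13), (25, 26), (38, 15), (39, 15), (4, 7)}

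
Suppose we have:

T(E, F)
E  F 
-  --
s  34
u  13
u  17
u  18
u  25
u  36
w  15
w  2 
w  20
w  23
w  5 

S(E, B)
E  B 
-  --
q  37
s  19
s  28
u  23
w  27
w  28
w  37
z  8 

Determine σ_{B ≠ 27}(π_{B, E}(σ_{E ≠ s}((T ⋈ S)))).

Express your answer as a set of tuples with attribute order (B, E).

{(23, u), (28, w), (37, w)}

Joining T and S on E yields {(s, 34, 19), (s, 34, 28), (u, 13, 23), (u, 17, 23), (u, 18, 23), (u, 25, 23), (u, 36, 23), (w, 15, 27), (w, 15, 28), (w, 15, 37), (w, 2, 27), (w, 2, 28), (w, 2, 37), (w, 20, 27), (w, 20, 28), (w, 20, 37), (w, 23, 27), (w, 23, 28), (w, 23, 37), (w, 5, 27), (w, 5, 28), (w, 5, 37)}.
σ[E ≠ s]: keep tuples satisfying E ≠ s → {(u, 13, 23), (u, 17, 23), (u, 18, 23), (u, 25, 23), (u, 36, 23), (w, 15, 27), (w, 15, 28), (w, 15, 37), (w, 2, 27), (w, 2, 28), (w, 2, 37), (w, 20, 27), (w, 20, 28), (w, 20, 37), (w, 23, 27), (w, 23, 28), (w, 23, 37), (w, 5, 27), (w, 5, 28), (w, 5, 37)}
π[B, E]: project onto (B, E) (16 duplicate(s) eliminated) → {(23, u), (27, w), (28, w), (37, w)}
σ[B ≠ 27]: keep tuples satisfying B ≠ 27 → {(23, u), (28, w), (37, w)}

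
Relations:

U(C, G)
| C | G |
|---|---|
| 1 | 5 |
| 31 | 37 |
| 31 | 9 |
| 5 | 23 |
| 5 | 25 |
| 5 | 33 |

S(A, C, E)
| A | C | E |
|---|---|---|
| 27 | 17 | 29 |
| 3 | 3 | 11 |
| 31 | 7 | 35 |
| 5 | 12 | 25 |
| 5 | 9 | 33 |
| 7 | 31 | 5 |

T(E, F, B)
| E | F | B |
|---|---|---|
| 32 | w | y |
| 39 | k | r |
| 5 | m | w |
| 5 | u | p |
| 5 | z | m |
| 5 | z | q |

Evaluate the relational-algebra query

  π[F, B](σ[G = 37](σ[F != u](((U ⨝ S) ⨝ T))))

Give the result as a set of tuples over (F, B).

{(m, w), (z, m), (z, q)}

U ⋈ S (natural join on C): {(31, 37, 7, 5), (31, 9, 7, 5)}
(U ⨝ S) ⋈ T (natural join on E): {(31, 37, 7, 5, m, w), (31, 37, 7, 5, u, p), (31, 37, 7, 5, z, m), (31, 37, 7, 5, z, q), (31, 9, 7, 5, m, w), (31, 9, 7, 5, u, p), (31, 9, 7, 5, z, m), (31, 9, 7, 5, z, q)}
σ[F != u]: keep tuples satisfying F != u → {(31, 37, 7, 5, m, w), (31, 37, 7, 5, z, m), (31, 37, 7, 5, z, q), (31, 9, 7, 5, m, w), (31, 9, 7, 5, z, m), (31, 9, 7, 5, z, q)}
σ[G = 37]: keep tuples satisfying G = 37 → {(31, 37, 7, 5, m, w), (31, 37, 7, 5, z, m), (31, 37, 7, 5, z, q)}
π_{F, B} gives {(m, w), (z, m), (z, q)}.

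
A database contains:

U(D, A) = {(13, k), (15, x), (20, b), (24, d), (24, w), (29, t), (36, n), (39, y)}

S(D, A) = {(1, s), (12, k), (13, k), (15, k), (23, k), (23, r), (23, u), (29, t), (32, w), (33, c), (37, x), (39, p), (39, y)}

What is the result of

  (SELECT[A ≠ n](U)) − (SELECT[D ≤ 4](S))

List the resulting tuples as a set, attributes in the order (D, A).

Selection A ≠ n: {(13, k), (15, x), (20, b), (24, d), (24, w), (29, t), (39, y)}
Selection D ≤ 4: {(1, s)}
Difference: {(13, k), (15, x), (20, b), (24, d), (24, w), (29, t), (39, y)} with {(1, s)} → {(13, k), (15, x), (20, b), (24, d), (24, w), (29, t), (39, y)}

{(13, k), (15, x), (20, b), (24, d), (24, w), (29, t), (39, y)}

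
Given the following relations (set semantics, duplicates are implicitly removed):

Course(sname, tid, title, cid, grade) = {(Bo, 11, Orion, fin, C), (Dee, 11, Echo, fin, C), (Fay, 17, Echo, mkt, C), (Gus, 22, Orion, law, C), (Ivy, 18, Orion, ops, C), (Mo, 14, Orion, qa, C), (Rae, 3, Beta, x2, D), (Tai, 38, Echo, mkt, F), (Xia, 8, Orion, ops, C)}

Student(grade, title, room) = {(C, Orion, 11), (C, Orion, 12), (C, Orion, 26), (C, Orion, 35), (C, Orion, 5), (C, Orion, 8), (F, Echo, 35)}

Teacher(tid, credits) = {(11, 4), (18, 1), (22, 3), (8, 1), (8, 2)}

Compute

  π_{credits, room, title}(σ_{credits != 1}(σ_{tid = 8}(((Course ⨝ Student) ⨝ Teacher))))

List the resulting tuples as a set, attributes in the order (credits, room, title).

Natural join on title, grade: {(Bo, 11, Orion, fin, C, 11), (Bo, 11, Orion, fin, C, 12), (Bo, 11, Orion, fin, C, 26), (Bo, 11, Orion, fin, C, 35), (Bo, 11, Orion, fin, C, 5), (Bo, 11, Orion, fin, C, 8), (Gus, 22, Orion, law, C, 11), (Gus, 22, Orion, law, C, 12), (Gus, 22, Orion, law, C, 26), (Gus, 22, Orion, law, C, 35), (Gus, 22, Orion, law, C, 5), (Gus, 22, Orion, law, C, 8), (Ivy, 18, Orion, ops, C, 11), (Ivy, 18, Orion, ops, C, 12), (Ivy, 18, Orion, ops, C, 26), (Ivy, 18, Orion, ops, C, 35), (Ivy, 18, Orion, ops, C, 5), (Ivy, 18, Orion, ops, C, 8), (Mo, 14, Orion, qa, C, 11), (Mo, 14, Orion, qa, C, 12), (Mo, 14, Orion, qa, C, 26), (Mo, 14, Orion, qa, C, 35), (Mo, 14, Orion, qa, C, 5), (Mo, 14, Orion, qa, C, 8), (Tai, 38, Echo, mkt, F, 35), (Xia, 8, Orion, ops, C, 11), (Xia, 8, Orion, ops, C, 12), (Xia, 8, Orion, ops, C, 26), (Xia, 8, Orion, ops, C, 35), (Xia, 8, Orion, ops, C, 5), (Xia, 8, Orion, ops, C, 8)}
Natural join on tid: {(Bo, 11, Orion, fin, C, 11, 4), (Bo, 11, Orion, fin, C, 12, 4), (Bo, 11, Orion, fin, C, 26, 4), (Bo, 11, Orion, fin, C, 35, 4), (Bo, 11, Orion, fin, C, 5, 4), (Bo, 11, Orion, fin, C, 8, 4), (Gus, 22, Orion, law, C, 11, 3), (Gus, 22, Orion, law, C, 12, 3), (Gus, 22, Orion, law, C, 26, 3), (Gus, 22, Orion, law, C, 35, 3), (Gus, 22, Orion, law, C, 5, 3), (Gus, 22, Orion, law, C, 8, 3), (Ivy, 18, Orion, ops, C, 11, 1), (Ivy, 18, Orion, ops, C, 12, 1), (Ivy, 18, Orion, ops, C, 26, 1), (Ivy, 18, Orion, ops, C, 35, 1), (Ivy, 18, Orion, ops, C, 5, 1), (Ivy, 18, Orion, ops, C, 8, 1), (Xia, 8, Orion, ops, C, 11, 1), (Xia, 8, Orion, ops, C, 11, 2), (Xia, 8, Orion, ops, C, 12, 1), (Xia, 8, Orion, ops, C, 12, 2), (Xia, 8, Orion, ops, C, 26, 1), (Xia, 8, Orion, ops, C, 26, 2), (Xia, 8, Orion, ops, C, 35, 1), (Xia, 8, Orion, ops, C, 35, 2), (Xia, 8, Orion, ops, C, 5, 1), (Xia, 8, Orion, ops, C, 5, 2), (Xia, 8, Orion, ops, C, 8, 1), (Xia, 8, Orion, ops, C, 8, 2)}
Filtering on tid = 8 leaves {(Xia, 8, Orion, ops, C, 11, 1), (Xia, 8, Orion, ops, C, 11, 2), (Xia, 8, Orion, ops, C, 12, 1), (Xia, 8, Orion, ops, C, 12, 2), (Xia, 8, Orion, ops, C, 26, 1), (Xia, 8, Orion, ops, C, 26, 2), (Xia, 8, Orion, ops, C, 35, 1), (Xia, 8, Orion, ops, C, 35, 2), (Xia, 8, Orion, ops, C, 5, 1), (Xia, 8, Orion, ops, C, 5, 2), (Xia, 8, Orion, ops, C, 8, 1), (Xia, 8, Orion, ops, C, 8, 2)}.
Filtering on credits != 1 leaves {(Xia, 8, Orion, ops, C, 11, 2), (Xia, 8, Orion, ops, C, 12, 2), (Xia, 8, Orion, ops, C, 26, 2), (Xia, 8, Orion, ops, C, 35, 2), (Xia, 8, Orion, ops, C, 5, 2), (Xia, 8, Orion, ops, C, 8, 2)}.
π[credits, room, title]: project onto (credits, room, title) → {(2, 11, Orion), (2, 12, Orion), (2, 26, Orion), (2, 35, Orion), (2, 5, Orion), (2, 8, Orion)}

{(2, 11, Orion), (2, 12, Orion), (2, 26, Orion), (2, 35, Orion), (2, 5, Orion), (2, 8, Orion)}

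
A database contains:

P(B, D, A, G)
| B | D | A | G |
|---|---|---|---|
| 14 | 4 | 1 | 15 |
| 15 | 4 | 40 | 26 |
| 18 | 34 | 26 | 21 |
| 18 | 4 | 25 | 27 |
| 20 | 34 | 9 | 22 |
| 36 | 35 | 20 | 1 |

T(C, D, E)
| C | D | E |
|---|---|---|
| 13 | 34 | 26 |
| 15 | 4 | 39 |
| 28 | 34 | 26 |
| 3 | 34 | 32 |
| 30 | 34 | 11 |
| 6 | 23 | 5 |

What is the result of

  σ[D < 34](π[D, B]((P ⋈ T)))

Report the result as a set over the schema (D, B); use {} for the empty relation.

P ⋈ T (natural join on D): {(14, 4, 1, 15, 15, 39), (15, 4, 40, 26, 15, 39), (18, 34, 26, 21, 13, 26), (18, 34, 26, 21, 28, 26), (18, 34, 26, 21, 3, 32), (18, 34, 26, 21, 30, 11), (18, 4, 25, 27, 15, 39), (20, 34, 9, 22, 13, 26), (20, 34, 9, 22, 28, 26), (20, 34, 9, 22, 3, 32), (20, 34, 9, 22, 30, 11)}
π_{D, B} gives {(34, 18), (34, 20), (4, 14), (4, 15), (4, 18)} (6 duplicate(s) eliminated).
Selection D < 34: {(4, 14), (4, 15), (4, 18)}

{(4, 14), (4, 15), (4, 18)}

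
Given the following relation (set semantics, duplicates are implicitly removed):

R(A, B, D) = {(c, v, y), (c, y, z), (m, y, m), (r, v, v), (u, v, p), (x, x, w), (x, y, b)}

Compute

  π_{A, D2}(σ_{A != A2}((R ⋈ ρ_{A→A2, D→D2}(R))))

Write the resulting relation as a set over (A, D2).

ρ[A→A2, D→D2]: schema becomes (A2, B, D2); tuples unchanged.
Joining R and ρ_{A→A2, D→D2}(R) on B yields {(c, v, y, c, y), (c, v, y, r, v), (c, v, y, u, p), (c, y, z, c, z), (c, y, z, m, m), (c, y, z, x, b), (m, y, m, c, z), (m, y, m, m, m), (m, y, m, x, b), (r, v, v, c, y), (r, v, v, r, v), (r, v, v, u, p), (u, v, p, c, y), (u, v, p, r, v), (u, v, p, u, p), (x, x, w, x, w), (x, y, b, c, z), (x, y, b, m, m), (x, y, b, x, b)}.
Selection A != A2: {(c, v, y, r, v), (c, v, y, u, p), (c, y, z, m, m), (c, y, z, x, b), (m, y, m, c, z), (m, y, m, x, b), (r, v, v, c, y), (r, v, v, u, p), (u, v, p, c, y), (u, v, p, r, v), (x, y, b, c, z), (x, y, b, m, m)}
π_{A, D2} gives {(c, b), (c, m), (c, p), (c, v), (m, b), (m, z), (r, p), (r, y), (u, v), (u, y), (x, m), (x, z)}.

{(c, b), (c, m), (c, p), (c, v), (m, b), (m, z), (r, p), (r, y), (u, v), (u, y), (x, m), (x, z)}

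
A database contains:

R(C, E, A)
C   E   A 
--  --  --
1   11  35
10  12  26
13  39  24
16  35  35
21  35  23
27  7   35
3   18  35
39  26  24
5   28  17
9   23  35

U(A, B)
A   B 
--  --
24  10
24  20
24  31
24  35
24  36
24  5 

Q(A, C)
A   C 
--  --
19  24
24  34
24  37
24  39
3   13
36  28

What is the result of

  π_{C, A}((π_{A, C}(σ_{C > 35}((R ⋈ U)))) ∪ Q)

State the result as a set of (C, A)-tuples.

R ⋈ U (natural join on A): {(13, 39, 24, 10), (13, 39, 24, 20), (13, 39, 24, 31), (13, 39, 24, 35), (13, 39, 24, 36), (13, 39, 24, 5), (39, 26, 24, 10), (39, 26, 24, 20), (39, 26, 24, 31), (39, 26, 24, 35), (39, 26, 24, 36), (39, 26, 24, 5)}
Selection C > 35: {(39, 26, 24, 10), (39, 26, 24, 20), (39, 26, 24, 31), (39, 26, 24, 35), (39, 26, 24, 36), (39, 26, 24, 5)}
π_{A, C} gives {(24, 39)} (5 duplicate(s) eliminated).
Set union of the two operands is {(19, 24), (24, 34), (24, 37), (24, 39), (3, 13), (36, 28)}.
π_{C, A} gives {(13, 3), (24, 19), (28, 36), (34, 24), (37, 24), (39, 24)}.

{(13, 3), (24, 19), (28, 36), (34, 24), (37, 24), (39, 24)}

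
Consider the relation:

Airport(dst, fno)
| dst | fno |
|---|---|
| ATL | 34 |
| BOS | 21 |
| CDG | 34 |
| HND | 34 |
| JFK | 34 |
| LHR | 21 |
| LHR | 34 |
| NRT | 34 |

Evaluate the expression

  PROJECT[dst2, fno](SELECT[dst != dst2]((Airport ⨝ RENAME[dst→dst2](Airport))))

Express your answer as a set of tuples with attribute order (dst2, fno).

{(ATL, 34), (BOS, 21), (CDG, 34), (HND, 34), (JFK, 34), (LHR, 21), (LHR, 34), (NRT, 34)}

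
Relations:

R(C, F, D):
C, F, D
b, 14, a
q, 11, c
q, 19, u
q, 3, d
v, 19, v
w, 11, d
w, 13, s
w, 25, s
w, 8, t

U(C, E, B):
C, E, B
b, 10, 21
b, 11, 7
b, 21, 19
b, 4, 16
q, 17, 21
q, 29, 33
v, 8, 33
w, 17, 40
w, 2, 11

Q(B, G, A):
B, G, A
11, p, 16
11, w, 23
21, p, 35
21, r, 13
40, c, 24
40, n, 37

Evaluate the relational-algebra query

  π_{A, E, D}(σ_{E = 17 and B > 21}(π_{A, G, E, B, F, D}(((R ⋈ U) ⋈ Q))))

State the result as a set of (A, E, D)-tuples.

Joining R and U on C yields {(b, 14, a, 10, 21), (b, 14, a, 11, 7), (b, 14, a, 21, 19), (b, 14, a, 4, 16), (q, 11, c, 17, 21), (q, 11, c, 29, 33), (q, 19, u, 17, 21), (q, 19, u, 29, 33), (q, 3, d, 17, 21), (q, 3, d, 29, 33), (v, 19, v, 8, 33), (w, 11, d, 17, 40), (w, 11, d, 2, 11), (w, 13, s, 17, 40), (w, 13, s, 2, 11), (w, 25, s, 17, 40), (w, 25, s, 2, 11), (w, 8, t, 17, 40), (w, 8, t, 2, 11)}.
Joining (R ⋈ U) and Q on B yields {(b, 14, a, 10, 21, p, 35), (b, 14, a, 10, 21, r, 13), (q, 11, c, 17, 21, p, 35), (q, 11, c, 17, 21, r, 13), (q, 19, u, 17, 21, p, 35), (q, 19, u, 17, 21, r, 13), (q, 3, d, 17, 21, p, 35), (q, 3, d, 17, 21, r, 13), (w, 11, d, 17, 40, c, 24), (w, 11, d, 17, 40, n, 37), (w, 11, d, 2, 11, p, 16), (w, 11, d, 2, 11, w, 23), (w, 13, s, 17, 40, c, 24), (w, 13, s, 17, 40, n, 37), (w, 13, s, 2, 11, p, 16), (w, 13, s, 2, 11, w, 23), (w, 25, s, 17, 40, c, 24), (w, 25, s, 17, 40, n, 37), (w, 25, s, 2, 11, p, 16), (w, 25, s, 2, 11, w, 23), (w, 8, t, 17, 40, c, 24), (w, 8, t, 17, 40, n, 37), (w, 8, t, 2, 11, p, 16), (w, 8, t, 2, 11, w, 23)}.
Keep only column(s) A, G, E, B, F, D: {(13, r, 10, 21, 14, a), (13, r, 17, 21, 11, c), (13, r, 17, 21, 19, u), (13, r, 17, 21, 3, d), (16, p, 2, 11, 11, d), (16, p, 2, 11, 13, s), (16, p, 2, 11, 25, s), (16, p, 2, 11, 8, t), (23, w, 2, 11, 11, d), (23, w, 2, 11, 13, s), (23, w, 2, 11, 25, s), (23, w, 2, 11, 8, t), (24, c, 17, 40, 11, d), (24, c, 17, 40, 13, s), (24, c, 17, 40, 25, s), (24, c, 17, 40, 8, t), (35, p, 10, 21, 14, a), (35, p, 17, 21, 11, c), (35, p, 17, 21, 19, u), (35, p, 17, 21, 3, d), (37, n, 17, 40, 11, d), (37, n, 17, 40, 13, s), (37, n, 17, 40, 25, s), (37, n, 17, 40, 8, t)}
Filtering on E = 17 and B > 21 leaves {(24, c, 17, 40, 11, d), (24, c, 17, 40, 13, s), (24, c, 17, 40, 25, s), (24, c, 17, 40, 8, t), (37, n, 17, 40, 11, d), (37, n, 17, 40, 13, s), (37, n, 17, 40, 25, s), (37, n, 17, 40, 8, t)}.
Keep only column(s) A, E, D (2 duplicate(s) eliminated): {(24, 17, d), (24, 17, s), (24, 17, t), (37, 17, d), (37, 17, s), (37, 17, t)}

{(24, 17, d), (24, 17, s), (24, 17, t), (37, 17, d), (37, 17, s), (37, 17, t)}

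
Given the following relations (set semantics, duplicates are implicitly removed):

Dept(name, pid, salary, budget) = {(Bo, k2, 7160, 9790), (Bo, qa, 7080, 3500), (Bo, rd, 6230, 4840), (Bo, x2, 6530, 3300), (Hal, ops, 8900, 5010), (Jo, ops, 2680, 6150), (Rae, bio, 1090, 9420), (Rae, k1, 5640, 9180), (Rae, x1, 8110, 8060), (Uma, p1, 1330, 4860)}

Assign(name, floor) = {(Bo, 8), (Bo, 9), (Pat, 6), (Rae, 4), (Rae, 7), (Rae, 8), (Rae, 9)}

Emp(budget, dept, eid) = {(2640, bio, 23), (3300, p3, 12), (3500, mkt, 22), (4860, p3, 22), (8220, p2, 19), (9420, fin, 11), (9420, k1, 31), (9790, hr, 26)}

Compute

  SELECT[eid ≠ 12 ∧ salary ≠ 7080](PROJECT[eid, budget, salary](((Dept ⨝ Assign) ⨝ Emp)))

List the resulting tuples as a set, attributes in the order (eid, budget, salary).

{(11, 9420, 1090), (26, 9790, 7160), (31, 9420, 1090)}

Joining Dept and Assign on name yields {(Bo, k2, 7160, 9790, 8), (Bo, k2, 7160, 9790, 9), (Bo, qa, 7080, 3500, 8), (Bo, qa, 7080, 3500, 9), (Bo, rd, 6230, 4840, 8), (Bo, rd, 6230, 4840, 9), (Bo, x2, 6530, 3300, 8), (Bo, x2, 6530, 3300, 9), (Rae, bio, 1090, 9420, 4), (Rae, bio, 1090, 9420, 7), (Rae, bio, 1090, 9420, 8), (Rae, bio, 1090, 9420, 9), (Rae, k1, 5640, 9180, 4), (Rae, k1, 5640, 9180, 7), (Rae, k1, 5640, 9180, 8), (Rae, k1, 5640, 9180, 9), (Rae, x1, 8110, 8060, 4), (Rae, x1, 8110, 8060, 7), (Rae, x1, 8110, 8060, 8), (Rae, x1, 8110, 8060, 9)}.
Joining (Dept ⨝ Assign) and Emp on budget yields {(Bo, k2, 7160, 9790, 8, hr, 26), (Bo, k2, 7160, 9790, 9, hr, 26), (Bo, qa, 7080, 3500, 8, mkt, 22), (Bo, qa, 7080, 3500, 9, mkt, 22), (Bo, x2, 6530, 3300, 8, p3, 12), (Bo, x2, 6530, 3300, 9, p3, 12), (Rae, bio, 1090, 9420, 4, fin, 11), (Rae, bio, 1090, 9420, 4, k1, 31), (Rae, bio, 1090, 9420, 7, fin, 11), (Rae, bio, 1090, 9420, 7, k1, 31), (Rae, bio, 1090, 9420, 8, fin, 11), (Rae, bio, 1090, 9420, 8, k1, 31), (Rae, bio, 1090, 9420, 9, fin, 11), (Rae, bio, 1090, 9420, 9, k1, 31)}.
π_{eid, budget, salary} gives {(11, 9420, 1090), (12, 3300, 6530), (22, 3500, 7080), (26, 9790, 7160), (31, 9420, 1090)} (9 duplicate(s) eliminated).
Apply σ_{eid ≠ 12 ∧ salary ≠ 7080}; surviving tuples: {(11, 9420, 1090), (26, 9790, 7160), (31, 9420, 1090)}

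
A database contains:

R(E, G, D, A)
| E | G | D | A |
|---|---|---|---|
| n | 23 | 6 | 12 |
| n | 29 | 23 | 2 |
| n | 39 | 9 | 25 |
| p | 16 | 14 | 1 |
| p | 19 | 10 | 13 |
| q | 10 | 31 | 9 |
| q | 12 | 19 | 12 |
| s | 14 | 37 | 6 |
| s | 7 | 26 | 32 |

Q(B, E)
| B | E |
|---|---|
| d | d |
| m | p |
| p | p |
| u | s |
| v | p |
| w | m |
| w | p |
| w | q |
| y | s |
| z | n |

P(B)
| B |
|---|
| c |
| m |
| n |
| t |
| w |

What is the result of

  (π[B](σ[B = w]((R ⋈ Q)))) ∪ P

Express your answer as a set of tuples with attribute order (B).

Natural join on E: {(n, 23, 6, 12, z), (n, 29, 23, 2, z), (n, 39, 9, 25, z), (p, 16, 14, 1, m), (p, 16, 14, 1, p), (p, 16, 14, 1, v), (p, 16, 14, 1, w), (p, 19, 10, 13, m), (p, 19, 10, 13, p), (p, 19, 10, 13, v), (p, 19, 10, 13, w), (q, 10, 31, 9, w), (q, 12, 19, 12, w), (s, 14, 37, 6, u), (s, 14, 37, 6, y), (s, 7, 26, 32, u), (s, 7, 26, 32, y)}
Selection B = w: {(p, 16, 14, 1, w), (p, 19, 10, 13, w), (q, 10, 31, 9, w), (q, 12, 19, 12, w)}
Projecting to B (3 duplicate(s) eliminated): {w}
Set union of the two operands is {c, m, n, t, w}.

{c, m, n, t, w}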